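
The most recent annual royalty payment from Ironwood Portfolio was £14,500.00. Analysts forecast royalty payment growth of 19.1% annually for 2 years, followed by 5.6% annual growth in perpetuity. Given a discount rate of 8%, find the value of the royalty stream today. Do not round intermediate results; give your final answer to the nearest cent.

D_1 = 17269.50000
D_2 = 20567.97450
Terminal value at year 2: TV = D_2×(1+g_2)/(r−g_2) = 21719.78107/0.024 = 904990.87800
P_0 = D_1/(1+r)^1 + D_2/(1+r)^2 + TV/(1+r)^2
    = 15990.27778 + 17633.72299 + 775883.81173 = 809507.81250

£809507.81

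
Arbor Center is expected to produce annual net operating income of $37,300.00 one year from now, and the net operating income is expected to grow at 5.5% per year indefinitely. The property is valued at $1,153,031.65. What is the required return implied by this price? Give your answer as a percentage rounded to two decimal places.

8.73%

P = D₁/(r − g) ⇒ r = D₁/P + g = $37,300.0000/$1,153,031.65 + 0.055 = 0.032350 + 0.055 = 0.087350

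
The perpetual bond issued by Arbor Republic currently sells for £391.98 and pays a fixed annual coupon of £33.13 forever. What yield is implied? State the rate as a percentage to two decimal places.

8.45%

P = C/r ⇒ r = C/P = £33.13/£391.98 = 0.084520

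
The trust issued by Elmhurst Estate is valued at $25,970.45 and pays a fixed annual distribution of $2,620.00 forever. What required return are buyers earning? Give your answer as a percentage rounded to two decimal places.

P = C/r ⇒ r = C/P = $2,620.00/$25,970.45 = 0.100884

10.09%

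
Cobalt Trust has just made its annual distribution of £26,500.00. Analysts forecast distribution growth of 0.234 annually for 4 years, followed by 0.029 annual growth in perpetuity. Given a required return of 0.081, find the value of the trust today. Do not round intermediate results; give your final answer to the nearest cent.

D_1 = 32701.00000
D_2 = 40353.03400
D_3 = 49795.64396
D_4 = 61447.82464
Terminal value at year 4: TV = D_4×(1+g_2)/(r−g_2) = 63229.81156/0.052 = 1215957.91454
P_0 = D_1/(1+r)^1 + D_2/(1+r)^2 + D_3/(1+r)^3 + D_4/(1+r)^4 + TV/(1+r)^4
    = 30250.69380 + 34532.24436 + 39419.78681 + 44999.09058 + 890462.77326 = 1039664.58882

£1039664.59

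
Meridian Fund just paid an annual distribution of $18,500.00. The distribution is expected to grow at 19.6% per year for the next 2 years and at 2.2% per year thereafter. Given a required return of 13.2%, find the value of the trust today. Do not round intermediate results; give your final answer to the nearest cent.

D_1 = 22126.00000
D_2 = 26462.69600
Terminal value at year 2: TV = D_2×(1+g_2)/(r−g_2) = 27044.87531/0.11 = 245862.50284
P_0 = D_1/(1+r)^1 + D_2/(1+r)^2 + TV/(1+r)^2
    = 19545.93640 + 20651.00700 + 191866.62872 = 232063.57212

$232063.57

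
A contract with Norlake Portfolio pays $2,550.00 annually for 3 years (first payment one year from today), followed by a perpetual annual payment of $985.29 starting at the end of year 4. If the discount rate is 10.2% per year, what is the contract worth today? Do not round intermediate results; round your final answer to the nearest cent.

$13537.25

PV of 3-year annuity: $2,550.00 × [1 − (1+0.102)^−3] / 0.102 = 6319.21057
Perpetuity value at year 3: $985.29 / 0.102 = 9659.70588
PV of perpetuity: 9659.70588 / (1+0.102)^3 = 7218.03726
Total PV = 6319.21057 + 7218.03726 = 13537.24783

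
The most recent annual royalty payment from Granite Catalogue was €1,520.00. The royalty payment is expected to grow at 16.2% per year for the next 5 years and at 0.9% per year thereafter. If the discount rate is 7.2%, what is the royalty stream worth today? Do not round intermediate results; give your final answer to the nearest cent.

D_1 = 1766.24000
D_2 = 2052.37088
D_3 = 2384.85496
D_4 = 2771.20147
D_5 = 3220.13610
Terminal value at year 5: TV = D_5×(1+g_2)/(r−g_2) = 3249.11733/0.063 = 51573.29094
P_0 = D_1/(1+r)^1 + D_2/(1+r)^2 + D_3/(1+r)^3 + D_4/(1+r)^4 + D_5/(1+r)^5 + TV/(1+r)^5
    = 1647.61194 + 1785.93757 + 1935.87636 + 2098.40329 + 2274.57521 + 36429.30772 = 46171.71208

€46171.71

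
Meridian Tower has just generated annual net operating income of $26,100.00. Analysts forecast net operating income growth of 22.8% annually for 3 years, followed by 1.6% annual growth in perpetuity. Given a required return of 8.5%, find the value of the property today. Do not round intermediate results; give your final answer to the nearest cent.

D_1 = 32050.80000
D_2 = 39358.38240
D_3 = 48332.09359
Terminal value at year 3: TV = D_3×(1+g_2)/(r−g_2) = 49105.40708/0.069 = 711672.56644
P_0 = D_1/(1+r)^1 + D_2/(1+r)^2 + D_3/(1+r)^3 + TV/(1+r)^3
    = 29539.90783 + 33433.18601 + 37839.58748 + 557174.21570 = 657986.89703

$657986.90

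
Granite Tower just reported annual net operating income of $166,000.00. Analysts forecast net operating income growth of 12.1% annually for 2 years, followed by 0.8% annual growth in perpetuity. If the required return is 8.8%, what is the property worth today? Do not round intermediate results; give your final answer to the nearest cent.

D_1 = 186086.00000
D_2 = 208602.40600
Terminal value at year 2: TV = D_2×(1+g_2)/(r−g_2) = 210271.22525/0.08 = 2628390.31560
P_0 = D_1/(1+r)^1 + D_2/(1+r)^2 + TV/(1+r)^2
    = 171034.92647 + 176222.56670 + 2220404.34047 = 2567661.83364

$2567661.83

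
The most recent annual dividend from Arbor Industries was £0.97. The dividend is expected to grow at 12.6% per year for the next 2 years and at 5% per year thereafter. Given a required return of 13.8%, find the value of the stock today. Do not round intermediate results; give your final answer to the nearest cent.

£13.24

D_1 = 1.09222
D_2 = 1.22984
Terminal value at year 2: TV = D_2×(1+g_2)/(r−g_2) = 1.29133/0.088 = 14.67422
P_0 = D_1/(1+r)^1 + D_2/(1+r)^2 + TV/(1+r)^2
    = 0.95977 + 0.94965 + 11.33106 = 13.24048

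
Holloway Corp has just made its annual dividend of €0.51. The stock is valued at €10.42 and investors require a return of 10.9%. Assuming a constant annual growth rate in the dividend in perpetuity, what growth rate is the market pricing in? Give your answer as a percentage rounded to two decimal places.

5.73%

P = D₀(1+g)/(r−g) ⇒ P(r−g) = D₀(1+g) ⇒ g(P+D₀) = P·r − D₀
g = (P·r − D₀)/(P + D₀) = (€10.42×0.109 − €0.51) / (€10.42 + €0.51) = 0.057253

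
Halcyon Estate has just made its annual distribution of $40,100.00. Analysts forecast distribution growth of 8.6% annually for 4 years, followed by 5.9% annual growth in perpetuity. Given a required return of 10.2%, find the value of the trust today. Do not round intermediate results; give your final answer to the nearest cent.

$1086123.05

D_1 = 43548.60000
D_2 = 47293.77960
D_3 = 51361.04465
D_4 = 55778.09449
Terminal value at year 4: TV = D_4×(1+g_2)/(r−g_2) = 59069.00206/0.043 = 1373697.72232
P_0 = D_1/(1+r)^1 + D_2/(1+r)^2 + D_3/(1+r)^3 + D_4/(1+r)^4 + TV/(1+r)^4
    = 39517.78584 + 38944.02489 + 38378.59440 + 37821.37343 + 931461.26652 = 1086123.04508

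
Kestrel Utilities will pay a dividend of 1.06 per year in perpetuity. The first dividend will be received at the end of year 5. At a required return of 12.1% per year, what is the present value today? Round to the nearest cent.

Value at end of year 4: C / r = 1.06 / 0.121 = 8.7603
Discount to today: PV = 8.7603 / (1 + 0.121)^4 = 8.7603 / 1.579147 = 5.55

5.55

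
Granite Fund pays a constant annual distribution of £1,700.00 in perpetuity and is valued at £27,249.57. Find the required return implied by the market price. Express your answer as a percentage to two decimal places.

P = C/r ⇒ r = C/P = £1,700.00/£27,249.57 = 0.062386

6.24%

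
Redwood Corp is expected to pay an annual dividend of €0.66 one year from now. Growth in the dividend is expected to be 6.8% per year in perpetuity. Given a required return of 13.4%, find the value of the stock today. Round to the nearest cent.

€10.00

Growing perpetuity: P = D₁ / (r − g) = €0.6600 / (0.134 − 0.068) = €10.00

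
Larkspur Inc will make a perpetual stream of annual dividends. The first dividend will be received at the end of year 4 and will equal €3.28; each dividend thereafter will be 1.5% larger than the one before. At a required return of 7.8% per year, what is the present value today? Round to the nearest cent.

€41.56

Value at end of year 3: C₁ / (r − g) = €3.28 / (0.078 − 0.015) = €52.0635
Discount to today: PV = €52.0635 / (1 + 0.078)^3 = €52.0635 / 1.252727 = €41.56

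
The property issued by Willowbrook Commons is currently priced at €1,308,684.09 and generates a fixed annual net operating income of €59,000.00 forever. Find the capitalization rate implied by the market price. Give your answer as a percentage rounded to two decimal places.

4.51%

P = C/r ⇒ r = C/P = €59,000.00/€1,308,684.09 = 0.045083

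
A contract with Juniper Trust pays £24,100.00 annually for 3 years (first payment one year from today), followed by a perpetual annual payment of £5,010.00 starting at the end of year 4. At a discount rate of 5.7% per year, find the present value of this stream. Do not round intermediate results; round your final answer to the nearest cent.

PV of 3-year annuity: £24,100.00 × [1 − (1+0.057)^−3] / 0.057 = 64778.82587
Perpetuity value at year 3: £5,010.00 / 0.057 = 87894.73684
PV of perpetuity: 87894.73684 / (1+0.057)^3 = 74428.26723
Total PV = 64778.82587 + 74428.26723 = 139207.09311

£139207.09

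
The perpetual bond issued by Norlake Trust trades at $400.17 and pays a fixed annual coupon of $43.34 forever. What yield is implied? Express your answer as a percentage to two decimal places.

10.83%

P = C/r ⇒ r = C/P = $43.34/$400.17 = 0.108304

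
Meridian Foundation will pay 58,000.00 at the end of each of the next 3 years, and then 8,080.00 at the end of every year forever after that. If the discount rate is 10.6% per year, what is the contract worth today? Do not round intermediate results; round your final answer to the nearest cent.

199070.37

PV of 3-year annuity: 58,000.00 × [1 − (1+0.106)^−3] / 0.106 = 142727.34751
Perpetuity value at year 3: 8,080.00 / 0.106 = 76226.41509
PV of perpetuity: 76226.41509 / (1+0.106)^3 = 56343.01910
Total PV = 142727.34751 + 56343.01910 = 199070.36660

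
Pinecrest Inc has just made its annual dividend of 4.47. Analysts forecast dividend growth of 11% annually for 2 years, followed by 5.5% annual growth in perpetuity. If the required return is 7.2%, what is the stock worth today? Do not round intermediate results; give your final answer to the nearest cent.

306.84

D_1 = 4.96170
D_2 = 5.50749
Terminal value at year 2: TV = D_2×(1+g_2)/(r−g_2) = 5.81040/0.017 = 341.78816
P_0 = D_1/(1+r)^1 + D_2/(1+r)^2 + TV/(1+r)^2
    = 4.62845 + 4.79252 + 297.41814 = 306.83911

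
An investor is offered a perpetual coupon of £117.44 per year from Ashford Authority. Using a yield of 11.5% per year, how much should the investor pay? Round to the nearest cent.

Level perpetuity: PV = C / r = £117.44 / 0.115 = £1,021.22

£1021.22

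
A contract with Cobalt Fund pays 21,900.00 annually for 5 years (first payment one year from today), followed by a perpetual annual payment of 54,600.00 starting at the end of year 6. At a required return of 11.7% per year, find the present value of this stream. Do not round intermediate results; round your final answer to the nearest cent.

PV of 5-year annuity: 21,900.00 × [1 − (1+0.117)^−5] / 0.117 = 79534.85267
Perpetuity value at year 5: 54,600.00 / 0.117 = 466666.66667
PV of perpetuity: 466666.66667 / (1+0.117)^5 = 268374.29426
Total PV = 79534.85267 + 268374.29426 = 347909.14693

347909.15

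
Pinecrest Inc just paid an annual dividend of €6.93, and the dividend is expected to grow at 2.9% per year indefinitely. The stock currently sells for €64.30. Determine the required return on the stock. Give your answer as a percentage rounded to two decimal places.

13.99%

D₁ = €6.93 × 1.029 = €7.1310
P = D₁/(r − g) ⇒ r = D₁/P + g = €7.1310/€64.30 + 0.029 = 0.110902 + 0.029 = 0.139902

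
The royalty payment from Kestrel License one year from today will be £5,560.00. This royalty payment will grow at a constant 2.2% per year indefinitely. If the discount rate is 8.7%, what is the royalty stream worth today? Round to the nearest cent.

£85538.46

Growing perpetuity: P = D₁ / (r − g) = £5,560.0000 / (0.087 − 0.022) = £85,538.46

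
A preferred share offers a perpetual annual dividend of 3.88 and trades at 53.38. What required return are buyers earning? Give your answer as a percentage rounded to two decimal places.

P = C/r ⇒ r = C/P = 3.88/53.38 = 0.072686

7.27%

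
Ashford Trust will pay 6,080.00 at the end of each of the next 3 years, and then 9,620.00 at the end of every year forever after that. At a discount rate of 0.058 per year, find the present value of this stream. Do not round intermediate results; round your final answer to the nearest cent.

PV of 3-year annuity: 6,080.00 × [1 − (1+0.058)^−3] / 0.058 = 16312.23791
Perpetuity value at year 3: 9,620.00 / 0.058 = 165862.06897
PV of perpetuity: 165862.06897 / (1+0.058)^3 = 140052.24517
Total PV = 16312.23791 + 140052.24517 = 156364.48308

156364.48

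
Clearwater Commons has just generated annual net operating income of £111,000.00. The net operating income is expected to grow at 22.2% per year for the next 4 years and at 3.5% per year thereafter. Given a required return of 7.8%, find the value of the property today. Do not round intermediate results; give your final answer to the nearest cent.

D_1 = 135642.00000
D_2 = 165754.52400
D_3 = 202552.02833
D_4 = 247518.57862
Terminal value at year 4: TV = D_4×(1+g_2)/(r−g_2) = 256181.72887/0.043 = 5957714.62485
P_0 = D_1/(1+r)^1 + D_2/(1+r)^2 + D_3/(1+r)^3 + D_4/(1+r)^4 + TV/(1+r)^4
    = 125827.45826 + 142635.57884 + 161688.94002 + 183287.46262 + 4411686.60028 = 5025126.04001

£5025126.04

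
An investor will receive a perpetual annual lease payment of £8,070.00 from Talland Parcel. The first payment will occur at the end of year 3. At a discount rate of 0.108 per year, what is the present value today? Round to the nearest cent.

Value at end of year 2: C / r = £8,070.00 / 0.108 = £74,722.2222
Discount to today: PV = £74,722.2222 / (1 + 0.108)^2 = £74,722.2222 / 1.227664 = £60,865.37

£60865.37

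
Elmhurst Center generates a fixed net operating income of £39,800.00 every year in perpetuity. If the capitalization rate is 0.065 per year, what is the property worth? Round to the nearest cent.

£612307.69

Level perpetuity: PV = C / r = £39,800.00 / 0.065 = £612,307.69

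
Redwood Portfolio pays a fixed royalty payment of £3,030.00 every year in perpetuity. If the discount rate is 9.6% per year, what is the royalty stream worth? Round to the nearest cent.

£31562.50

Level perpetuity: PV = C / r = £3,030.00 / 0.096 = £31,562.50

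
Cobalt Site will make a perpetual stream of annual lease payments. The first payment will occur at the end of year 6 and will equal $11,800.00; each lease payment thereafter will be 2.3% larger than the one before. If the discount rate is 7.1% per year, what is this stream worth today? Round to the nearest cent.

$174459.01

Value at end of year 5: C₁ / (r − g) = $11,800.00 / (0.071 − 0.023) = $245,833.3333
Discount to today: PV = $245,833.3333 / (1 + 0.071)^5 = $245,833.3333 / 1.409118 = $174,459.01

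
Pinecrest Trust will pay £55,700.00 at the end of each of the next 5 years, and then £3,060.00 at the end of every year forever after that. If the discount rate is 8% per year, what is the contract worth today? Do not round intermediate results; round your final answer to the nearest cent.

PV of 5-year annuity: £55,700.00 × [1 − (1+0.08)^−5] / 0.08 = 222393.94907
Perpetuity value at year 5: £3,060.00 / 0.08 = 38250.00000
PV of perpetuity: 38250.00000 / (1+0.08)^5 = 26032.30729
Total PV = 222393.94907 + 26032.30729 = 248426.25635

£248426.26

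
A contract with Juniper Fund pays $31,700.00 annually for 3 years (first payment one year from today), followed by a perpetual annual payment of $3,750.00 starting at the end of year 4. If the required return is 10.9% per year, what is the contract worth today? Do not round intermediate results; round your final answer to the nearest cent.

PV of 3-year annuity: $31,700.00 × [1 − (1+0.109)^−3] / 0.109 = 77600.68672
Perpetuity value at year 3: $3,750.00 / 0.109 = 34403.66972
PV of perpetuity: 34403.66972 / (1+0.109)^3 = 25223.77776
Total PV = 77600.68672 + 25223.77776 = 102824.46449

$102824.46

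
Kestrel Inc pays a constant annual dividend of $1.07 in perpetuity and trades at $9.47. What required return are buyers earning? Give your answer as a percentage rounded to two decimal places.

P = C/r ⇒ r = C/P = $1.07/$9.47 = 0.112988

11.30%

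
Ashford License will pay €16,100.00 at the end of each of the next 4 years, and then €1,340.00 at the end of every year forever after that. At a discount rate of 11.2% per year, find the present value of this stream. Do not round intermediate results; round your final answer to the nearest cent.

€57561.53

PV of 4-year annuity: €16,100.00 × [1 − (1+0.112)^−4] / 0.112 = 49736.82835
Perpetuity value at year 4: €1,340.00 / 0.112 = 11964.28571
PV of perpetuity: 11964.28571 / (1+0.112)^4 = 7824.69876
Total PV = 49736.82835 + 7824.69876 = 57561.52711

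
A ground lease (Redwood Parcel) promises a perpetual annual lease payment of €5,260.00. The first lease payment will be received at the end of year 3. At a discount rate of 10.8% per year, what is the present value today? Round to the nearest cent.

Value at end of year 2: C / r = €5,260.00 / 0.108 = €48,703.7037
Discount to today: PV = €48,703.7037 / (1 + 0.108)^2 = €48,703.7037 / 1.227664 = €39,671.85

€39671.85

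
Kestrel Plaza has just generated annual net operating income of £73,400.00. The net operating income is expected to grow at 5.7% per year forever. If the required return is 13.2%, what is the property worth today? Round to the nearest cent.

D₁ = D₀ × (1 + g) = £73,400.00 × 1.057 = £77,583.8000
Growing perpetuity: P = D₁ / (r − g) = £77,583.8000 / (0.132 − 0.057) = £1,034,450.67

£1034450.67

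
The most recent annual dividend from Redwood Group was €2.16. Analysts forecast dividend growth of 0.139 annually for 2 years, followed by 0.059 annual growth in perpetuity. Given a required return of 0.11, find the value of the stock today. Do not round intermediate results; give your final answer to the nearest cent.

D_1 = 2.46024
D_2 = 2.80221
Terminal value at year 2: TV = D_2×(1+g_2)/(r−g_2) = 2.96754/0.051 = 58.18714
P_0 = D_1/(1+r)^1 + D_2/(1+r)^2 + TV/(1+r)^2
    = 2.21643 + 2.27434 + 47.22599 = 51.71676

€51.72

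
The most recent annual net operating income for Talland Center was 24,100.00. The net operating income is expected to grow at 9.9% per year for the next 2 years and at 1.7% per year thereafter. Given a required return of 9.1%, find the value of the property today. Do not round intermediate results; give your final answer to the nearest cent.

384818.80

D_1 = 26485.90000
D_2 = 29108.00410
Terminal value at year 2: TV = D_2×(1+g_2)/(r−g_2) = 29602.84017/0.074 = 400038.38067
P_0 = D_1/(1+r)^1 + D_2/(1+r)^2 + TV/(1+r)^2
    = 24276.71861 + 24454.73304 + 336087.34465 = 384818.79629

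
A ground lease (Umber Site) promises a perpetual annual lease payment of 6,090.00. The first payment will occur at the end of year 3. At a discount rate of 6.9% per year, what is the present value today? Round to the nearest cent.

Value at end of year 2: C / r = 6,090.00 / 0.069 = 88,260.8696
Discount to today: PV = 88,260.8696 / (1 + 0.069)^2 = 88,260.8696 / 1.142761 = 77,234.76

77234.76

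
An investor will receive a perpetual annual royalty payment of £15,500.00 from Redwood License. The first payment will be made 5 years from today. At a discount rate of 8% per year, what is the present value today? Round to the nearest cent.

Value at end of year 4: C / r = £15,500.00 / 0.08 = £193,750.0000
Discount to today: PV = £193,750.0000 / (1 + 0.08)^4 = £193,750.0000 / 1.360489 = £142,412.03

£142412.03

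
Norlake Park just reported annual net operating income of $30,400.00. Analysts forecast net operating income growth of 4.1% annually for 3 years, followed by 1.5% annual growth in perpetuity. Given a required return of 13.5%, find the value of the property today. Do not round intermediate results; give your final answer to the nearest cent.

$275302.00

D_1 = 31646.40000
D_2 = 32943.90240
D_3 = 34294.60240
Terminal value at year 3: TV = D_3×(1+g_2)/(r−g_2) = 34809.02143/0.12 = 290075.17862
P_0 = D_1/(1+r)^1 + D_2/(1+r)^2 + D_3/(1+r)^3 + TV/(1+r)^3
    = 27882.29075 + 25573.09663 + 23455.14853 + 198391.46469 = 275302.00060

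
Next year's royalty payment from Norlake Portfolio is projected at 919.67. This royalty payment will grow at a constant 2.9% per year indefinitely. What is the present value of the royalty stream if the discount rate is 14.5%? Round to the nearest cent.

7928.19

Growing perpetuity: P = D₁ / (r − g) = 919.6700 / (0.145 − 0.029) = 7,928.19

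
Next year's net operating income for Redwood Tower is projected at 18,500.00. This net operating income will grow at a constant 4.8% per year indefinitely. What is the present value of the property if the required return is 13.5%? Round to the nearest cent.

212643.68

Growing perpetuity: P = D₁ / (r − g) = 18,500.0000 / (0.135 − 0.048) = 212,643.68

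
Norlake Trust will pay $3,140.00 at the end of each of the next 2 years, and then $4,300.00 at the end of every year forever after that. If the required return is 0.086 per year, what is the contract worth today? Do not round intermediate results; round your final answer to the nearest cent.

PV of 2-year annuity: $3,140.00 × [1 − (1+0.086)^−2] / 0.086 = 5553.72411
Perpetuity value at year 2: $4,300.00 / 0.086 = 50000.00000
PV of perpetuity: 50000.00000 / (1+0.086)^2 = 42394.58163
Total PV = 5553.72411 + 42394.58163 = 47948.30574

$47948.31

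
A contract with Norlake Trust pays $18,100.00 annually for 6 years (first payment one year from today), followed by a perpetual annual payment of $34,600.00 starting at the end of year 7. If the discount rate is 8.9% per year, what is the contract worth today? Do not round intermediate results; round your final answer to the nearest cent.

PV of 6-year annuity: $18,100.00 × [1 − (1+0.089)^−6] / 0.089 = 81437.77795
Perpetuity value at year 6: $34,600.00 / 0.089 = 388764.04494
PV of perpetuity: 388764.04494 / (1+0.089)^6 = 233087.40864
Total PV = 81437.77795 + 233087.40864 = 314525.18659

$314525.19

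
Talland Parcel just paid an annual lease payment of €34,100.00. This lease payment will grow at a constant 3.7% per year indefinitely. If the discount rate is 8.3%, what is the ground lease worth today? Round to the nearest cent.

D₁ = D₀ × (1 + g) = €34,100.00 × 1.037 = €35,361.7000
Growing perpetuity: P = D₁ / (r − g) = €35,361.7000 / (0.083 − 0.037) = €768,732.61

€768732.61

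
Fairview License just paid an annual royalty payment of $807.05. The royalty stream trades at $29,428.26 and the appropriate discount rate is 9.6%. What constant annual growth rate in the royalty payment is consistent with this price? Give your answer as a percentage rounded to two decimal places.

6.67%

P = D₀(1+g)/(r−g) ⇒ P(r−g) = D₀(1+g) ⇒ g(P+D₀) = P·r − D₀
g = (P·r − D₀)/(P + D₀) = ($29,428.26×0.096 − $807.05) / ($29,428.26 + $807.05) = 0.066745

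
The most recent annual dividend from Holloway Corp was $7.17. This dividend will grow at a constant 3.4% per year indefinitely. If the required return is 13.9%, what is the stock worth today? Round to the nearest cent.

$70.61

D₁ = D₀ × (1 + g) = $7.17 × 1.034 = $7.4138
Growing perpetuity: P = D₁ / (r − g) = $7.4138 / (0.139 − 0.034) = $70.61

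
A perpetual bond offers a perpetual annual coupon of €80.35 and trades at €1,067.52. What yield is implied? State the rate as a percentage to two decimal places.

7.53%

P = C/r ⇒ r = C/P = €80.35/€1,067.52 = 0.075268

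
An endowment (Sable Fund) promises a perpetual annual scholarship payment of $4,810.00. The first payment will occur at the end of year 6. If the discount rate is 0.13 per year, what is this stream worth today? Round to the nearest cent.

$20082.12

Value at end of year 5: C / r = $4,810.00 / 0.13 = $37,000.0000
Discount to today: PV = $37,000.0000 / (1 + 0.13)^5 = $37,000.0000 / 1.842435 = $20,082.12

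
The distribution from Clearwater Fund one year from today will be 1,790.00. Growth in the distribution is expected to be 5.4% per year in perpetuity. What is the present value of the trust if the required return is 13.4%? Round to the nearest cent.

22375.00

Growing perpetuity: P = D₁ / (r − g) = 1,790.0000 / (0.134 − 0.054) = 22,375.00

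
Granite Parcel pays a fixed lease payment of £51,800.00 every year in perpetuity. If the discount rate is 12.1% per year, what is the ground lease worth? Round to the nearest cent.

Level perpetuity: PV = C / r = £51,800.00 / 0.121 = £428,099.17

£428099.17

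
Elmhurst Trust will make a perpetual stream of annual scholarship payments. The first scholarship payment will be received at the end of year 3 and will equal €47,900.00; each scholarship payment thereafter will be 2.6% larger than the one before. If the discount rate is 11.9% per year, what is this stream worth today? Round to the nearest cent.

€411331.90

Value at end of year 2: C₁ / (r − g) = €47,900.00 / (0.119 − 0.026) = €515,053.7634
Discount to today: PV = €515,053.7634 / (1 + 0.119)^2 = €515,053.7634 / 1.252161 = €411,331.90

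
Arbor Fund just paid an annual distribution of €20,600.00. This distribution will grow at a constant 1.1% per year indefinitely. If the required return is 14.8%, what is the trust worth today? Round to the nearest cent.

D₁ = D₀ × (1 + g) = €20,600.00 × 1.011 = €20,826.6000
Growing perpetuity: P = D₁ / (r − g) = €20,826.6000 / (0.148 − 0.011) = €152,018.98

€152018.98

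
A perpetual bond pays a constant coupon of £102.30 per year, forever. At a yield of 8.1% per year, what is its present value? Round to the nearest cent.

£1262.96

Level perpetuity: PV = C / r = £102.30 / 0.081 = £1,262.96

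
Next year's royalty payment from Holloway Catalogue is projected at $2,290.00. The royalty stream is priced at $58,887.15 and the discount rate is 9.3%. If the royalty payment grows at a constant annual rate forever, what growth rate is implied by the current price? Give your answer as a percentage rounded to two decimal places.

P = D₁/(r−g) ⇒ g = r − D₁/P = 0.093 − $2,290.00/$58,887.15 = 0.054112

5.41%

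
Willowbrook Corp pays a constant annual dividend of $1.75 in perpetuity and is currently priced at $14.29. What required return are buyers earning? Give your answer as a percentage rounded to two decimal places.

P = C/r ⇒ r = C/P = $1.75/$14.29 = 0.122463

12.25%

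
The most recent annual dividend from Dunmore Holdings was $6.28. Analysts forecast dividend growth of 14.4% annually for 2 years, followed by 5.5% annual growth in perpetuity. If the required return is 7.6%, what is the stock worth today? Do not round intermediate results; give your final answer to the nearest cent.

$370.41

D_1 = 7.18432
D_2 = 8.21886
Terminal value at year 2: TV = D_2×(1+g_2)/(r−g_2) = 8.67090/0.021 = 412.89998
P_0 = D_1/(1+r)^1 + D_2/(1+r)^2 + TV/(1+r)^2
    = 6.67688 + 7.09884 + 356.63200 = 370.40772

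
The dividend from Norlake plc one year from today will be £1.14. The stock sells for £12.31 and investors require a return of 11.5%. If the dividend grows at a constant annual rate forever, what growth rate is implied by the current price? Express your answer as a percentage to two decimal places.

P = D₁/(r−g) ⇒ g = r − D₁/P = 0.115 − £1.14/£12.31 = 0.022392

2.24%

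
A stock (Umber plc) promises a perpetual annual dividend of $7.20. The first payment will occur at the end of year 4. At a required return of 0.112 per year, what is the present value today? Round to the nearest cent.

$46.75

Value at end of year 3: C / r = $7.20 / 0.112 = $64.2857
Discount to today: PV = $64.2857 / (1 + 0.112)^3 = $64.2857 / 1.375037 = $46.75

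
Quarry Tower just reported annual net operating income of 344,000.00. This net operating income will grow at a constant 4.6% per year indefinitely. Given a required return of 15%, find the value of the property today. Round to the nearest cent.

3459846.15

D₁ = D₀ × (1 + g) = 344,000.00 × 1.046 = 359,824.0000
Growing perpetuity: P = D₁ / (r − g) = 359,824.0000 / (0.15 − 0.046) = 3,459,846.15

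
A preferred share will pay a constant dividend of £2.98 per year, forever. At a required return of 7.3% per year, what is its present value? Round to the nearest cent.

£40.82

Level perpetuity: PV = C / r = £2.98 / 0.073 = £40.82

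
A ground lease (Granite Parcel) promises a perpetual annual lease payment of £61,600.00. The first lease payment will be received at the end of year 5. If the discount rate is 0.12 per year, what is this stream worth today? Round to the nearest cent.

Value at end of year 4: C / r = £61,600.00 / 0.12 = £513,333.3333
Discount to today: PV = £513,333.3333 / (1 + 0.12)^4 = £513,333.3333 / 1.573519 = £326,232.61

£326232.61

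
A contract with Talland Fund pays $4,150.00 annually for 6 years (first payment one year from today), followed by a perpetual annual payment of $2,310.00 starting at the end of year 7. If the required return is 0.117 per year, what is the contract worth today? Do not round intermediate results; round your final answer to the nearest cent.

$27373.29

PV of 6-year annuity: $4,150.00 × [1 − (1+0.117)^−6] / 0.117 = 17208.30170
Perpetuity value at year 6: $2,310.00 / 0.117 = 19743.58974
PV of perpetuity: 19743.58974 / (1+0.117)^6 = 10164.99290
Total PV = 17208.30170 + 10164.99290 = 27373.29459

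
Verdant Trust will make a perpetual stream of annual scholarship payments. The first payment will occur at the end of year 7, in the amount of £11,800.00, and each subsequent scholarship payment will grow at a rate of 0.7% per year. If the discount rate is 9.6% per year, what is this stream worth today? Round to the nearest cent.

Value at end of year 6: C₁ / (r − g) = £11,800.00 / (0.096 − 0.007) = £132,584.2697
Discount to today: PV = £132,584.2697 / (1 + 0.096)^6 = £132,584.2697 / 1.733258 = £76,494.23

£76494.23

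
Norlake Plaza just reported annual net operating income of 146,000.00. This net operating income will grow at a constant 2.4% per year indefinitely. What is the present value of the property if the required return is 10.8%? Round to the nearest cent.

1779809.52

D₁ = D₀ × (1 + g) = 146,000.00 × 1.024 = 149,504.0000
Growing perpetuity: P = D₁ / (r − g) = 149,504.0000 / (0.108 − 0.024) = 1,779,809.52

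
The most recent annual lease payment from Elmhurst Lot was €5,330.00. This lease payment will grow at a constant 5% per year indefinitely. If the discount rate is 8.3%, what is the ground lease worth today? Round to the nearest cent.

€169590.91

D₁ = D₀ × (1 + g) = €5,330.00 × 1.05 = €5,596.5000
Growing perpetuity: P = D₁ / (r − g) = €5,596.5000 / (0.083 − 0.05) = €169,590.91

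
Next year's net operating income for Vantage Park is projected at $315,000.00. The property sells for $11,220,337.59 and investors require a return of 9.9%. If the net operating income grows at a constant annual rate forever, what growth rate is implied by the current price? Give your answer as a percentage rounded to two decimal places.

7.09%

P = D₁/(r−g) ⇒ g = r − D₁/P = 0.099 − $315,000.00/$11,220,337.59 = 0.070926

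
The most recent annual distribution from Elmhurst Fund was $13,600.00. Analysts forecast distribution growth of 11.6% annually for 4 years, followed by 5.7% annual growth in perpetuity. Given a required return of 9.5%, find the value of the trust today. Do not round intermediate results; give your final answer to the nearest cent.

$465218.87

D_1 = 15177.60000
D_2 = 16938.20160
D_3 = 18903.03299
D_4 = 21095.78481
Terminal value at year 4: TV = D_4×(1+g_2)/(r−g_2) = 22298.24455/0.038 = 586795.90911
P_0 = D_1/(1+r)^1 + D_2/(1+r)^2 + D_3/(1+r)^3 + D_4/(1+r)^4 + TV/(1+r)^4
    = 13860.82192 + 14126.64590 + 14397.56788 + 14673.68562 + 408160.14990 = 465218.87121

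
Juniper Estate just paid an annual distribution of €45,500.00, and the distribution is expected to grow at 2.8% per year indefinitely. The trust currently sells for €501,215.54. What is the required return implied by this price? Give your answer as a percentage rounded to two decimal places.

D₁ = €45,500.00 × 1.028 = €46,774.0000
P = D₁/(r − g) ⇒ r = D₁/P + g = €46,774.0000/€501,215.54 + 0.028 = 0.093321 + 0.028 = 0.121321

12.13%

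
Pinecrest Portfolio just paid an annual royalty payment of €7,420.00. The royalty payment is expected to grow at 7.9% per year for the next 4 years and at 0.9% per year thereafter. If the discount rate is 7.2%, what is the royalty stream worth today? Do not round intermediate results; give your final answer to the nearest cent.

D_1 = 8006.18000
D_2 = 8638.66822
D_3 = 9321.12301
D_4 = 10057.49173
Terminal value at year 4: TV = D_4×(1+g_2)/(r−g_2) = 10148.00915/0.063 = 161079.51036
P_0 = D_1/(1+r)^1 + D_2/(1+r)^2 + D_3/(1+r)^3 + D_4/(1+r)^4 + TV/(1+r)^4
    = 7468.45149 + 7517.21937 + 7566.30569 + 7615.71253 + 121972.28486 = 152139.97394

€152139.97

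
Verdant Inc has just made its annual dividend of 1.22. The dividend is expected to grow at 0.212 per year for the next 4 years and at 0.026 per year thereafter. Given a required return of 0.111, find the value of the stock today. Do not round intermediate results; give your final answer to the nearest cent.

D_1 = 1.47864
D_2 = 1.79211
D_3 = 2.17204
D_4 = 2.63251
Terminal value at year 4: TV = D_4×(1+g_2)/(r−g_2) = 2.70096/0.085 = 31.77596
P_0 = D_1/(1+r)^1 + D_2/(1+r)^2 + D_3/(1+r)^3 + D_4/(1+r)^4 + TV/(1+r)^4
    = 1.33091 + 1.45190 + 1.58389 + 1.72788 + 20.85655 = 26.95114

26.95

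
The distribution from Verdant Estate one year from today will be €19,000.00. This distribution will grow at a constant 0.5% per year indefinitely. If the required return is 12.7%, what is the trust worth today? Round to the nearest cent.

Growing perpetuity: P = D₁ / (r − g) = €19,000.0000 / (0.127 − 0.005) = €155,737.70

€155737.70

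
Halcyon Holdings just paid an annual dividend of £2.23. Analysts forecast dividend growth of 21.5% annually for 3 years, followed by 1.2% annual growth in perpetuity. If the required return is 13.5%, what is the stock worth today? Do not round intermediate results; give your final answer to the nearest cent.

£30.19

D_1 = 2.70945
D_2 = 3.29198
D_3 = 3.99976
Terminal value at year 3: TV = D_3×(1+g_2)/(r−g_2) = 4.04775/0.123 = 32.90858
P_0 = D_1/(1+r)^1 + D_2/(1+r)^2 + D_3/(1+r)^3 + TV/(1+r)^3
    = 2.38718 + 2.55544 + 2.73556 + 22.50720 = 30.18538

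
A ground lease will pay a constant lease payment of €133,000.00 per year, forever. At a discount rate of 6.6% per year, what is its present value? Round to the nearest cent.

Level perpetuity: PV = C / r = €133,000.00 / 0.066 = €2,015,151.52

€2015151.52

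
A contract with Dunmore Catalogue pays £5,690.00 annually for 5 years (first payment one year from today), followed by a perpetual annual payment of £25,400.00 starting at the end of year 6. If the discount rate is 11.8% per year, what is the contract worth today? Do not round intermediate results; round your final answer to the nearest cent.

£143850.66

PV of 5-year annuity: £5,690.00 × [1 − (1+0.118)^−5] / 0.118 = 20613.21019
Perpetuity value at year 5: £25,400.00 / 0.118 = 215254.23729
PV of perpetuity: 215254.23729 / (1+0.118)^5 = 123237.44664
Total PV = 20613.21019 + 123237.44664 = 143850.65682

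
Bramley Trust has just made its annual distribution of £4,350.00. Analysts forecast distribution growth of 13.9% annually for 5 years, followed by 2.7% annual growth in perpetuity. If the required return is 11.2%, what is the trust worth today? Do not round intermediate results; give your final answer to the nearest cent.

D_1 = 4954.65000
D_2 = 5643.34635
D_3 = 6427.77149
D_4 = 7321.23173
D_5 = 8338.88294
Terminal value at year 5: TV = D_5×(1+g_2)/(r−g_2) = 8564.03278/0.085 = 100753.32682
P_0 = D_1/(1+r)^1 + D_2/(1+r)^2 + D_3/(1+r)^3 + D_4/(1+r)^4 + D_5/(1+r)^5 + TV/(1+r)^5
    = 4455.62050 + 4563.80553 + 4674.61736 + 4788.11976 + 4904.37806 + 59256.42670 = 82642.96792

£82642.97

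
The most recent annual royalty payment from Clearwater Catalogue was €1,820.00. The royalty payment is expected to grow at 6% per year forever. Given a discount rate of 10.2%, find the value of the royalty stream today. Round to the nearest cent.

D₁ = D₀ × (1 + g) = €1,820.00 × 1.06 = €1,929.2000
Growing perpetuity: P = D₁ / (r − g) = €1,929.2000 / (0.102 − 0.06) = €45,933.33

€45933.33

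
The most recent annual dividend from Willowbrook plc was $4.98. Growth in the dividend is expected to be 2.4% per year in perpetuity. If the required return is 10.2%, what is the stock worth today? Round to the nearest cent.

$65.38

D₁ = D₀ × (1 + g) = $4.98 × 1.024 = $5.0995
Growing perpetuity: P = D₁ / (r − g) = $5.0995 / (0.102 − 0.024) = $65.38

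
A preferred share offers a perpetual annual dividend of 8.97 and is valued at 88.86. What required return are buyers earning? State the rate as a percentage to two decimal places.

10.09%

P = C/r ⇒ r = C/P = 8.97/88.86 = 0.100945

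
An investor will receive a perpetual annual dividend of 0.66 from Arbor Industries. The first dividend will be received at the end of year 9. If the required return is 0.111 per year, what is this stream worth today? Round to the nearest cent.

Value at end of year 8: C / r = 0.66 / 0.111 = 5.9459
Discount to today: PV = 5.9459 / (1 + 0.111)^8 = 5.9459 / 2.321200 = 2.56

2.56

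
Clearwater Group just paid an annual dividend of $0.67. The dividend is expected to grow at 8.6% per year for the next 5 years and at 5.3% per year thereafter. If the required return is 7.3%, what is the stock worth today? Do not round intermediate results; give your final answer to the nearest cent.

$40.94

D_1 = 0.72762
D_2 = 0.79020
D_3 = 0.85815
D_4 = 0.93195
D_5 = 1.01210
Terminal value at year 5: TV = D_5×(1+g_2)/(r−g_2) = 1.06574/0.02 = 53.28713
P_0 = D_1/(1+r)^1 + D_2/(1+r)^2 + D_3/(1+r)^3 + D_4/(1+r)^4 + D_5/(1+r)^5 + TV/(1+r)^5
    = 0.67812 + 0.68633 + 0.69465 + 0.70306 + 0.71158 + 37.46482 = 40.93857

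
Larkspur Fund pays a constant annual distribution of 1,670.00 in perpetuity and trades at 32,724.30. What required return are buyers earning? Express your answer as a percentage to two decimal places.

P = C/r ⇒ r = C/P = 1,670.00/32,724.30 = 0.051032

5.10%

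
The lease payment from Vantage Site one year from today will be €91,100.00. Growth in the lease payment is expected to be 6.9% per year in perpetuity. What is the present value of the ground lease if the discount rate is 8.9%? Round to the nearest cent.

€4555000.00

Growing perpetuity: P = D₁ / (r − g) = €91,100.0000 / (0.089 − 0.069) = €4,555,000.00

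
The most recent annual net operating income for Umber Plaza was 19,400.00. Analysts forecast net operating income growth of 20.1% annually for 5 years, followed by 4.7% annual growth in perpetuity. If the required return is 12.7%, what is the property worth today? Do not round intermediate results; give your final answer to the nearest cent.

D_1 = 23299.40000
D_2 = 27982.57940
D_3 = 33607.07786
D_4 = 40362.10051
D_5 = 48474.88271
Terminal value at year 5: TV = D_5×(1+g_2)/(r−g_2) = 50753.20220/0.08 = 634415.02749
P_0 = D_1/(1+r)^1 + D_2/(1+r)^2 + D_3/(1+r)^3 + D_4/(1+r)^4 + D_5/(1+r)^5 + TV/(1+r)^5
    = 20673.82431 + 22031.28926 + 23477.88678 + 25019.46941 + 26662.27397 + 348942.51057 = 466807.25431

466807.25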